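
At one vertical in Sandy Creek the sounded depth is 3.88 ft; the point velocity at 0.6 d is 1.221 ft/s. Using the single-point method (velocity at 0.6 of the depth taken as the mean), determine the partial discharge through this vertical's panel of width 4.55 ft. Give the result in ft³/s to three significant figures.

21.6 ft³/s

v̄ = v₀.₆ = 1.221 ft/s
q = v̄ × d × w = 1.221 × 3.88 × 4.55 = 21.56 ft³/s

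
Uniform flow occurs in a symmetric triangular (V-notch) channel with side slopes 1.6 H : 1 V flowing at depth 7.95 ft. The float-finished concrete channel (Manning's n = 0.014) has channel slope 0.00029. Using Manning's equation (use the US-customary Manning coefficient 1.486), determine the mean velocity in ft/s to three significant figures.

A = z·y² = 1.6×7.95² = 101.1 ft²
P = 2y√(1+z²) = 2×7.95×√(1+1.6²) = 30.00 ft
R = A/P = 101.1/30.00 = 3.371 ft
Q = (1.486/n)·A·R^(2/3)·S^(1/2) = (1.486/0.014) × 101.1 × 3.371^(2/3) × 0.00029^(1/2) = 410.9 ft³/s
V = Q/A = 410.9/101.1 = 4.064 ft/s

4.06 ft/s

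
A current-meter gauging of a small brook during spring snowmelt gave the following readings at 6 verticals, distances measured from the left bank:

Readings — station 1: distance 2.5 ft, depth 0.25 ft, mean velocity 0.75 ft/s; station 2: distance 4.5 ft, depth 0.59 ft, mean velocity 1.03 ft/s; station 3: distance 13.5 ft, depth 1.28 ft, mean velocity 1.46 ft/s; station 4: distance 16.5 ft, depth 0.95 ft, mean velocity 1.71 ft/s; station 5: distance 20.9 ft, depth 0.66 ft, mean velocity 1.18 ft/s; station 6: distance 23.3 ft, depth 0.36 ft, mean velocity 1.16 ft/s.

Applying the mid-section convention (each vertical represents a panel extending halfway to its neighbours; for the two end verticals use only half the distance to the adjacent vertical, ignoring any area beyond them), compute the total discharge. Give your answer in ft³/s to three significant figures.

23.9 ft³/s

w_1 = (4.5 − 2.5)/2 = 1 ft; q_1 = 0.75 × 0.25 × 1 = 0.1875 ft³/s
w_2 = (13.5 − 2.5)/2 = 5.5 ft; q_2 = 1.03 × 0.59 × 5.5 = 3.342 ft³/s
w_3 = (16.5 − 4.5)/2 = 6 ft; q_3 = 1.46 × 1.28 × 6 = 11.21 ft³/s
w_4 = (20.9 − 13.5)/2 = 3.7 ft; q_4 = 1.71 × 0.95 × 3.7 = 6.011 ft³/s
w_5 = (23.3 − 16.5)/2 = 3.4 ft; q_5 = 1.18 × 0.66 × 3.4 = 2.648 ft³/s
w_6 = (23.3 − 20.9)/2 = 1.2 ft; q_6 = 1.16 × 0.36 × 1.2 = 0.5011 ft³/s
Q = Σ qᵢ = 23.90 ft³/s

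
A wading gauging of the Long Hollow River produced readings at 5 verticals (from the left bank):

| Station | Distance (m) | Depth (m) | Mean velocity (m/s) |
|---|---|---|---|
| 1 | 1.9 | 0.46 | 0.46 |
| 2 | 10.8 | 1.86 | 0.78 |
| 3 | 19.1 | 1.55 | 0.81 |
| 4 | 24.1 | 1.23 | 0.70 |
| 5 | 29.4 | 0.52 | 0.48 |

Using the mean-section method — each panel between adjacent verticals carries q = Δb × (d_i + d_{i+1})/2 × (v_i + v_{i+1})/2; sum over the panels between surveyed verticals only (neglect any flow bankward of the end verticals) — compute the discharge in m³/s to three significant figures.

25.6 m³/s

Panel 1-2: Δb = 8.9 m, d̄ = (0.46+1.86)/2 = 1.16, v̄ = (0.46+0.78)/2 = 0.62 → q = 8.9×1.16×0.62 = 6.401 m³/s
Panel 2-3: Δb = 8.3 m, d̄ = (1.86+1.55)/2 = 1.705, v̄ = (0.78+0.81)/2 = 0.795 → q = 8.3×1.705×0.795 = 11.25 m³/s
Panel 3-4: Δb = 5 m, d̄ = (1.55+1.23)/2 = 1.39, v̄ = (0.81+0.70)/2 = 0.755 → q = 5×1.39×0.755 = 5.247 m³/s
Panel 4-5: Δb = 5.3 m, d̄ = (1.23+0.52)/2 = 0.875, v̄ = (0.70+0.48)/2 = 0.59 → q = 5.3×0.875×0.59 = 2.736 m³/s
Q = Σ q = 25.63 m³/s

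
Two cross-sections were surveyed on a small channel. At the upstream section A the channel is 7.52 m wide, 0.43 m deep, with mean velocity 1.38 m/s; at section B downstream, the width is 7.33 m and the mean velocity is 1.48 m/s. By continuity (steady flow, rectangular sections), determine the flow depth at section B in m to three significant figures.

Q = A₁V₁ = (7.52×0.43) × 1.38 = 4.462 m³/s
d₂ = Q/(b₂ V₂) = 4.462/(7.33×1.48) = 0.4113 m

0.411 m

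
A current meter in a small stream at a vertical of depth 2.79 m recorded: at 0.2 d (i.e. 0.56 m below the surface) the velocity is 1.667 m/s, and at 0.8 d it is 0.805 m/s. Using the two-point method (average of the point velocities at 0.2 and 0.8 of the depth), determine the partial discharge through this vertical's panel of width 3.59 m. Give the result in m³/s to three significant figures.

12.4 m³/s

v̄ = (1.667 + 0.805) / 2 = 1.236 m/s
q = v̄ × d × w = 1.236 × 2.79 × 3.59 = 12.38 m³/s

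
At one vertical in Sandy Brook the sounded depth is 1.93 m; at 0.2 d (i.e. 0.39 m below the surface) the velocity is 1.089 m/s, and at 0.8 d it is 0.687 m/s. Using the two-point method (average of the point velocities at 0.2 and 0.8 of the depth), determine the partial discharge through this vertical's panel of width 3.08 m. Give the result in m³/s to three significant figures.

v̄ = (1.089 + 0.687) / 2 = 0.8880 m/s
q = v̄ × d × w = 0.8880 × 1.93 × 3.08 = 5.279 m³/s

5.28 m³/s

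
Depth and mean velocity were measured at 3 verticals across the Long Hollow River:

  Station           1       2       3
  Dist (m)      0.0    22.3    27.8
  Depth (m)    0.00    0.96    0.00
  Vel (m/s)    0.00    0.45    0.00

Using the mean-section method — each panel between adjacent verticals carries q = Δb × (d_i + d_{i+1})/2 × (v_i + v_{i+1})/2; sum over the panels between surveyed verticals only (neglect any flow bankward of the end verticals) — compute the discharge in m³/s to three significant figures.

3.00 m³/s

Panel 1-2: Δb = 22.3 m, d̄ = (0.00+0.96)/2 = 0.48, v̄ = (0.00+0.45)/2 = 0.225 → q = 22.3×0.48×0.225 = 2.408 m³/s
Panel 2-3: Δb = 5.5 m, d̄ = (0.96+0.00)/2 = 0.48, v̄ = (0.45+0.00)/2 = 0.225 → q = 5.5×0.48×0.225 = 0.5940 m³/s
Q = Σ q = 3.002 m³/s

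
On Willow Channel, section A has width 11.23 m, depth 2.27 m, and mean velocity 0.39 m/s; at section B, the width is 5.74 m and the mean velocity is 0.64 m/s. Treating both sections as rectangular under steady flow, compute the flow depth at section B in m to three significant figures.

2.71 m

Q = A₁V₁ = (11.23×2.27) × 0.39 = 9.942 m³/s
d₂ = Q/(b₂ V₂) = 9.942/(5.74×0.64) = 2.706 m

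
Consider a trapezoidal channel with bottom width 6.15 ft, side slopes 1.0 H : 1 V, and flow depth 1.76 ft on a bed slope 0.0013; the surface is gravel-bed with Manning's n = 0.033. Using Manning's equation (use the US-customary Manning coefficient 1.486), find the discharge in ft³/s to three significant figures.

A = (b + z·y)·y = (6.15 + 1.0×1.76)×1.76 = 13.92 ft²
P = b + 2y√(1+z²) = 6.15 + 2×1.76×√(1+1.0²) = 11.13 ft
R = A/P = 13.92/11.13 = 1.251 ft
Q = (1.486/n)·A·R^(2/3)·S^(1/2) = (1.486/0.033) × 13.92 × 1.251^(2/3) × 0.0013^(1/2) = 26.24 ft³/s

26.2 ft³/s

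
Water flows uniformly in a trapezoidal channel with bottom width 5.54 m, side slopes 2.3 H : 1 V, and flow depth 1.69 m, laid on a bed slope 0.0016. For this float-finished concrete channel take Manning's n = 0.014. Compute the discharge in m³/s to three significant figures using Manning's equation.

A = (b + z·y)·y = (5.54 + 2.3×1.69)×1.69 = 15.93 m²
P = b + 2y√(1+z²) = 5.54 + 2×1.69×√(1+2.3²) = 14.02 m
R = A/P = 15.93/14.02 = 1.137 m
Q = (1/n)·A·R^(2/3)·S^(1/2) = (1/0.014) × 15.93 × 1.137^(2/3) × 0.0016^(1/2) = 49.57 m³/s

49.6 m³/s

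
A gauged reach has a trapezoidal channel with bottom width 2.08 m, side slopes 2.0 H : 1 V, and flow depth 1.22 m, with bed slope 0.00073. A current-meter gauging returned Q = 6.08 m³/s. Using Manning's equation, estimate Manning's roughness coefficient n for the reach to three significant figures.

A = (b + z·y)·y = (2.08 + 2.0×1.22)×1.22 = 5.514 m²
P = b + 2y√(1+z²) = 2.08 + 2×1.22×√(1+2.0²) = 7.536 m
R = A/P = 5.514/7.536 = 0.7317 m
n = (1/Q)·A·R^(2/3)·S^(1/2) = (1/6.08) × 5.514 × 0.8120 × 0.02702 = 0.01990

0.0199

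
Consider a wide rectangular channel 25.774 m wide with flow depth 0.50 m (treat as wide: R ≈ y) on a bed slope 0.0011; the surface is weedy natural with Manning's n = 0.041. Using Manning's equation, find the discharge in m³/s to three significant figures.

A = b·y = 25.774 × 0.50 = 12.89 m²
Wide channel: R ≈ y = 0.50 m
Q = (1/n)·A·R^(2/3)·S^(1/2) = (1/0.041) × 12.89 × 0.5000^(2/3) × 0.0011^(1/2) = 6.567 m³/s

6.57 m³/s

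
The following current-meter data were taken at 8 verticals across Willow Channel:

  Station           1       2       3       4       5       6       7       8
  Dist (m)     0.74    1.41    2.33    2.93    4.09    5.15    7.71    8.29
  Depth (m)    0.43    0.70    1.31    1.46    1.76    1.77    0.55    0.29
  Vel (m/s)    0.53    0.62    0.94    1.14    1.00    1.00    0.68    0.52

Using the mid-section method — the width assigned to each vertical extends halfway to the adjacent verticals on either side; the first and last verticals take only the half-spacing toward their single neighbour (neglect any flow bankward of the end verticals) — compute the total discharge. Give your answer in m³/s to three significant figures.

w_1 = (1.41 − 0.74)/2 = 0.335 m; q_1 = 0.53 × 0.43 × 0.335 = 0.07635 m³/s
w_2 = (2.33 − 0.74)/2 = 0.795 m; q_2 = 0.62 × 0.70 × 0.795 = 0.3450 m³/s
w_3 = (2.93 − 1.41)/2 = 0.76 m; q_3 = 0.94 × 1.31 × 0.76 = 0.9359 m³/s
w_4 = (4.09 − 2.33)/2 = 0.88 m; q_4 = 1.14 × 1.46 × 0.88 = 1.465 m³/s
w_5 = (5.15 − 2.93)/2 = 1.11 m; q_5 = 1.00 × 1.76 × 1.11 = 1.954 m³/s
w_6 = (7.71 − 4.09)/2 = 1.81 m; q_6 = 1.00 × 1.77 × 1.81 = 3.204 m³/s
w_7 = (8.29 − 5.15)/2 = 1.57 m; q_7 = 0.68 × 0.55 × 1.57 = 0.5872 m³/s
w_8 = (8.29 − 7.71)/2 = 0.29 m; q_8 = 0.52 × 0.29 × 0.29 = 0.04373 m³/s
Q = Σ qᵢ = 8.610 m³/s

8.61 m³/s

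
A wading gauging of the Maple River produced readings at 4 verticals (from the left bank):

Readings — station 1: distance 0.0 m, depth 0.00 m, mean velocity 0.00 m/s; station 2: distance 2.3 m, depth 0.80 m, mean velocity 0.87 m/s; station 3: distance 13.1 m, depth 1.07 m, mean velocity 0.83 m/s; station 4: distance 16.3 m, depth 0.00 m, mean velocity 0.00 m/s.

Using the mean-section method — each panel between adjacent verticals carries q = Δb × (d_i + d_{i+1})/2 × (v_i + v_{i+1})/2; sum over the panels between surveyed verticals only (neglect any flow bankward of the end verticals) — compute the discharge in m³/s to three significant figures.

Panel 1-2: Δb = 2.3 m, d̄ = (0.00+0.80)/2 = 0.4, v̄ = (0.00+0.87)/2 = 0.435 → q = 2.3×0.4×0.435 = 0.4002 m³/s
Panel 2-3: Δb = 10.8 m, d̄ = (0.80+1.07)/2 = 0.935, v̄ = (0.87+0.83)/2 = 0.85 → q = 10.8×0.935×0.85 = 8.583 m³/s
Panel 3-4: Δb = 3.2 m, d̄ = (1.07+0.00)/2 = 0.535, v̄ = (0.83+0.00)/2 = 0.415 → q = 3.2×0.535×0.415 = 0.7105 m³/s
Q = Σ q = 9.694 m³/s

9.69 m³/s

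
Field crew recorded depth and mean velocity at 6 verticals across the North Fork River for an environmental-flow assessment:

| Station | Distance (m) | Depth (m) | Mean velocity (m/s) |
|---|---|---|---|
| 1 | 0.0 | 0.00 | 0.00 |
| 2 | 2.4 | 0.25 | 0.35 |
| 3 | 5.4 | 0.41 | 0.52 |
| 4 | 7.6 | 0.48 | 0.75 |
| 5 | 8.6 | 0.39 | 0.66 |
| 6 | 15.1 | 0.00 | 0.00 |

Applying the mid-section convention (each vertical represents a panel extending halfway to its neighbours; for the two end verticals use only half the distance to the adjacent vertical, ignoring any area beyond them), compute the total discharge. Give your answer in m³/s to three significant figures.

2.33 m³/s

w_2 = (5.4 − 0.0)/2 = 2.7 m; q_2 = 0.35 × 0.25 × 2.7 = 0.2363 m³/s
w_3 = (7.6 − 2.4)/2 = 2.6 m; q_3 = 0.52 × 0.41 × 2.6 = 0.5543 m³/s
w_4 = (8.6 − 5.4)/2 = 1.6 m; q_4 = 0.75 × 0.48 × 1.6 = 0.5760 m³/s
w_5 = (15.1 − 7.6)/2 = 3.75 m; q_5 = 0.66 × 0.39 × 3.75 = 0.9653 m³/s
Stations 1, 6 contribute zero (depth or velocity is 0).
Q = Σ qᵢ = 2.332 m³/s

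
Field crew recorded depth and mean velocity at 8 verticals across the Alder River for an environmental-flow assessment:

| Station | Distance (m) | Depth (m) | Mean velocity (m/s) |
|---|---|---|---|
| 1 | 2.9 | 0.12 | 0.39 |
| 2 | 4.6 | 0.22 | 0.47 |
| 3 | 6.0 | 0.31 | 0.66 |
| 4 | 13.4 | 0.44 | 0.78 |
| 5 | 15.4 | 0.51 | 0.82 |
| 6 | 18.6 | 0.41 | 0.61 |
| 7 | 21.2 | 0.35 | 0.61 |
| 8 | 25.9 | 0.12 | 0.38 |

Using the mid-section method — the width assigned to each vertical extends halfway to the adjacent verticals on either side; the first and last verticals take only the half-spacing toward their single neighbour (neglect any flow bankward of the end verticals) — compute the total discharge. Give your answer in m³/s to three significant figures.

w_1 = (4.6 − 2.9)/2 = 0.85 m; q_1 = 0.39 × 0.12 × 0.85 = 0.03978 m³/s
w_2 = (6.0 − 2.9)/2 = 1.55 m; q_2 = 0.47 × 0.22 × 1.55 = 0.1603 m³/s
w_3 = (13.4 − 4.6)/2 = 4.4 m; q_3 = 0.66 × 0.31 × 4.4 = 0.9002 m³/s
w_4 = (15.4 − 6.0)/2 = 4.7 m; q_4 = 0.78 × 0.44 × 4.7 = 1.613 m³/s
w_5 = (18.6 − 13.4)/2 = 2.6 m; q_5 = 0.82 × 0.51 × 2.6 = 1.087 m³/s
w_6 = (21.2 − 15.4)/2 = 2.9 m; q_6 = 0.61 × 0.41 × 2.9 = 0.7253 m³/s
w_7 = (25.9 − 18.6)/2 = 3.65 m; q_7 = 0.61 × 0.35 × 3.65 = 0.7793 m³/s
w_8 = (25.9 − 21.2)/2 = 2.35 m; q_8 = 0.38 × 0.12 × 2.35 = 0.1072 m³/s
Q = Σ qᵢ = 5.412 m³/s

5.41 m³/s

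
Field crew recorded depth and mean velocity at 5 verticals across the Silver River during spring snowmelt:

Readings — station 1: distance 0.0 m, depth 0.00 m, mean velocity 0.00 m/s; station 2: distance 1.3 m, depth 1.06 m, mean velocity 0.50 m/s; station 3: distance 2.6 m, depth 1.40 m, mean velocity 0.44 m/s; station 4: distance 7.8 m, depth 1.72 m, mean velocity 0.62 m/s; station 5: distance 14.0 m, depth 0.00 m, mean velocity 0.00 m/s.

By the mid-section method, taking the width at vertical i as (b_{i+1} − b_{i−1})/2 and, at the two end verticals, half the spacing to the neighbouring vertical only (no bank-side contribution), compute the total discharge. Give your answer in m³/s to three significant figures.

8.77 m³/s

w_2 = (2.6 − 0.0)/2 = 1.3 m; q_2 = 0.50 × 1.06 × 1.3 = 0.6890 m³/s
w_3 = (7.8 − 1.3)/2 = 3.25 m; q_3 = 0.44 × 1.40 × 3.25 = 2.002 m³/s
w_4 = (14.0 − 2.6)/2 = 5.7 m; q_4 = 0.62 × 1.72 × 5.7 = 6.078 m³/s
Stations 1, 5 contribute zero (depth or velocity is 0).
Q = Σ qᵢ = 8.769 m³/s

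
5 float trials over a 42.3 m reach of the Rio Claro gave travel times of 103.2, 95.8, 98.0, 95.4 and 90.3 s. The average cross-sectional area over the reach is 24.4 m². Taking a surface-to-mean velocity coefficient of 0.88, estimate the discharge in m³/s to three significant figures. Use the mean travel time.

t̄ = (103.2 + 95.8 + 98.0 + 95.4 + 90.3) / 5 = 96.54 s
v_surface = L / t̄ = 42.3 / 96.54 = 0.4382 m/s
v_mean = 0.88 × 0.4382 = 0.3856 m/s
Q = A × v_mean = 24.4 × 0.3856 = 9.408 m³/s

9.41 m³/s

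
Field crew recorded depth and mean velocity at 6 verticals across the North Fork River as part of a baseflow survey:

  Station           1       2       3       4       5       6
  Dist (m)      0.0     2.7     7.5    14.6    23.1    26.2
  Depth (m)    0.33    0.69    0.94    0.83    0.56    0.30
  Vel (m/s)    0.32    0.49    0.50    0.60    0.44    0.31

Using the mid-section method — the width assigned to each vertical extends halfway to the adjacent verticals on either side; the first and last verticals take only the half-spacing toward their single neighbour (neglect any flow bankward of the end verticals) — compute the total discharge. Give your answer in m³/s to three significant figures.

9.66 m³/s

w_1 = (2.7 − 0.0)/2 = 1.35 m; q_1 = 0.32 × 0.33 × 1.35 = 0.1426 m³/s
w_2 = (7.5 − 0.0)/2 = 3.75 m; q_2 = 0.49 × 0.69 × 3.75 = 1.268 m³/s
w_3 = (14.6 − 2.7)/2 = 5.95 m; q_3 = 0.50 × 0.94 × 5.95 = 2.797 m³/s
w_4 = (23.1 − 7.5)/2 = 7.8 m; q_4 = 0.60 × 0.83 × 7.8 = 3.884 m³/s
w_5 = (26.2 − 14.6)/2 = 5.8 m; q_5 = 0.44 × 0.56 × 5.8 = 1.429 m³/s
w_6 = (26.2 − 23.1)/2 = 1.55 m; q_6 = 0.31 × 0.30 × 1.55 = 0.1442 m³/s
Q = Σ qᵢ = 9.665 m³/s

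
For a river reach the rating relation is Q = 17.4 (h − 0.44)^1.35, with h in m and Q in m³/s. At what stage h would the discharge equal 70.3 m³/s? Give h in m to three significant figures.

h − h₀ = (Q/C)^(1/b) = (70.3/17.4)^(1/1.35) = 2.813 m
h = 0.44 + 2.813 = 3.253 m

3.25 m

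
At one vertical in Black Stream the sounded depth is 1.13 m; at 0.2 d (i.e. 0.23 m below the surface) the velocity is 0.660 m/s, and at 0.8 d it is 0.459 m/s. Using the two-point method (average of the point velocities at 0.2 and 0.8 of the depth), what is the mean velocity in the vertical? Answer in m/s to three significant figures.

0.560 m/s

v̄ = (0.660 + 0.459) / 2 = 0.5595 m/s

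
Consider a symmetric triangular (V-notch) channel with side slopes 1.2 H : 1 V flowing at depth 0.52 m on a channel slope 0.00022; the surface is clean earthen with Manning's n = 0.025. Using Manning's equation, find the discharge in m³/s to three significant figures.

A = z·y² = 1.2×0.52² = 0.3245 m²
P = 2y√(1+z²) = 2×0.52×√(1+1.2²) = 1.625 m
R = A/P = 0.3245/1.625 = 0.1997 m
Q = (1/n)·A·R^(2/3)·S^(1/2) = (1/0.025) × 0.3245 × 0.1997^(2/3) × 0.00022^(1/2) = 0.06578 m³/s

0.0658 m³/s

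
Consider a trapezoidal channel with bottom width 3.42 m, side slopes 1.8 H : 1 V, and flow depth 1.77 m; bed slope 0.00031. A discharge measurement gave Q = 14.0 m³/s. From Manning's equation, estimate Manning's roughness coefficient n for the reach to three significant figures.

0.0156

A = (b + z·y)·y = (3.42 + 1.8×1.77)×1.77 = 11.69 m²
P = b + 2y√(1+z²) = 3.42 + 2×1.77×√(1+1.8²) = 10.71 m
R = A/P = 11.69/10.71 = 1.092 m
n = (1/Q)·A·R^(2/3)·S^(1/2) = (1/14.0) × 11.69 × 1.060 × 0.01761 = 0.01559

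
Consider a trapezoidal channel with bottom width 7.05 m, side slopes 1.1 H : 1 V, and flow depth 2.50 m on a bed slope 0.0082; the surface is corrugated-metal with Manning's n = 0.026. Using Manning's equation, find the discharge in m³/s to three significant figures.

121 m³/s

A = (b + z·y)·y = (7.05 + 1.1×2.50)×2.50 = 24.50 m²
P = b + 2y√(1+z²) = 7.05 + 2×2.50×√(1+1.1²) = 14.48 m
R = A/P = 24.50/14.48 = 1.692 m
Q = (1/n)·A·R^(2/3)·S^(1/2) = (1/0.026) × 24.50 × 1.692^(2/3) × 0.0082^(1/2) = 121.1 m³/s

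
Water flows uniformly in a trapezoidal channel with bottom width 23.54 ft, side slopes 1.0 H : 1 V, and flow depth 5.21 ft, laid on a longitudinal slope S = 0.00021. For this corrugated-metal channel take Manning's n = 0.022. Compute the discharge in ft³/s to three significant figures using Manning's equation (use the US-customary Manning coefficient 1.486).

364 ft³/s

A = (b + z·y)·y = (23.54 + 1.0×5.21)×5.21 = 149.8 ft²
P = b + 2y√(1+z²) = 23.54 + 2×5.21×√(1+1.0²) = 38.28 ft
R = A/P = 149.8/38.28 = 3.913 ft
Q = (1.486/n)·A·R^(2/3)·S^(1/2) = (1.486/0.022) × 149.8 × 3.913^(2/3) × 0.00021^(1/2) = 364.1 ft³/s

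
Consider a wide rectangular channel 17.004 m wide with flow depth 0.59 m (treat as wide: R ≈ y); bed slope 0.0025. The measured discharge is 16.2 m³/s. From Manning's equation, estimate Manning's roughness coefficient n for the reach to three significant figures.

0.0218

A = b·y = 17.004 × 0.59 = 10.03 m²
Wide channel: R ≈ y = 0.59 m
n = (1/Q)·A·R^(2/3)·S^(1/2) = (1/16.2) × 10.03 × 0.7035 × 0.05000 = 0.02178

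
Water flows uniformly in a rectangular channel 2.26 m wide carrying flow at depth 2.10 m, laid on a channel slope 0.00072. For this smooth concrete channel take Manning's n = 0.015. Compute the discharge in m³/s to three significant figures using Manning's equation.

6.91 m³/s

A = b·y = 2.26 × 2.10 = 4.746 m²
P = b + 2y = 2.26 + 2×2.10 = 6.460 m
R = A/P = 4.746/6.460 = 0.7347 m
Q = (1/n)·A·R^(2/3)·S^(1/2) = (1/0.015) × 4.746 × 0.7347^(2/3) × 0.00072^(1/2) = 6.912 m³/s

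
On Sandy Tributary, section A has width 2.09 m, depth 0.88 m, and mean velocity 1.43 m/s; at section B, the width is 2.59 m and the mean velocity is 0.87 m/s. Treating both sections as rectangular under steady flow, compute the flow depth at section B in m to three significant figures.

Q = A₁V₁ = (2.09×0.88) × 1.43 = 2.630 m³/s
d₂ = Q/(b₂ V₂) = 2.630/(2.59×0.87) = 1.167 m

1.17 m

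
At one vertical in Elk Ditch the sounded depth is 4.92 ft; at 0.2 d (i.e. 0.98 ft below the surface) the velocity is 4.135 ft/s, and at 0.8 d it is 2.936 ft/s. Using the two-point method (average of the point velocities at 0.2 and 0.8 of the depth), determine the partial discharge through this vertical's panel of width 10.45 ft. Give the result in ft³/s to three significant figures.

182 ft³/s

v̄ = (4.135 + 2.936) / 2 = 3.536 ft/s
q = v̄ × d × w = 3.536 × 4.92 × 10.45 = 181.8 ft³/s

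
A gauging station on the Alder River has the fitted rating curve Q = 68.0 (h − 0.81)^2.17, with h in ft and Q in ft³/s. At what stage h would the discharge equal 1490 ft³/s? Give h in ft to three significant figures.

4.96 ft

h − h₀ = (Q/C)^(1/b) = (1490/68.0)^(1/2.17) = 4.148 ft
h = 0.81 + 4.148 = 4.958 ft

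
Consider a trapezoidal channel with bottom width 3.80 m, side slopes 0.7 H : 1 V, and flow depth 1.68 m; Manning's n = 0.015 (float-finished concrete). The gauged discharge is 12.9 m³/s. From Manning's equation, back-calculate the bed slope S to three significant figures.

A = (b + z·y)·y = (3.80 + 0.7×1.68)×1.68 = 8.360 m²
P = b + 2y√(1+z²) = 3.80 + 2×1.68×√(1+0.7²) = 7.901 m
R = A/P = 8.360/7.901 = 1.058 m
S = (Q·n / (1·A·R^(2/3)))² = (12.9×0.015 / (1×8.360×1.038))² = 0.0004970

0.000497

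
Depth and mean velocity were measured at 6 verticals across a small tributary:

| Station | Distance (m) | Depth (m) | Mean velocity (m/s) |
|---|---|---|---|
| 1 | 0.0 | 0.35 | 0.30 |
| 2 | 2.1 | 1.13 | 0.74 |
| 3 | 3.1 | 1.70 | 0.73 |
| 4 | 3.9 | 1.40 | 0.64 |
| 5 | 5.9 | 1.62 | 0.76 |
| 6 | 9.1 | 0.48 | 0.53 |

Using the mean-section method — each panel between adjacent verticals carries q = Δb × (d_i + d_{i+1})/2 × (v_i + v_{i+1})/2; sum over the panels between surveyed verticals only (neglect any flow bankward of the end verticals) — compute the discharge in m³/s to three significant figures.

6.98 m³/s

Panel 1-2: Δb = 2.1 m, d̄ = (0.35+1.13)/2 = 0.74, v̄ = (0.30+0.74)/2 = 0.52 → q = 2.1×0.74×0.52 = 0.8081 m³/s
Panel 2-3: Δb = 1 m, d̄ = (1.13+1.70)/2 = 1.415, v̄ = (0.74+0.73)/2 = 0.735 → q = 1×1.415×0.735 = 1.040 m³/s
Panel 3-4: Δb = 0.8 m, d̄ = (1.70+1.40)/2 = 1.55, v̄ = (0.73+0.64)/2 = 0.685 → q = 0.8×1.55×0.685 = 0.8494 m³/s
Panel 4-5: Δb = 2 m, d̄ = (1.40+1.62)/2 = 1.51, v̄ = (0.64+0.76)/2 = 0.7 → q = 2×1.51×0.7 = 2.114 m³/s
Panel 5-6: Δb = 3.2 m, d̄ = (1.62+0.48)/2 = 1.05, v̄ = (0.76+0.53)/2 = 0.645 → q = 3.2×1.05×0.645 = 2.167 m³/s
Q = Σ q = 6.979 m³/s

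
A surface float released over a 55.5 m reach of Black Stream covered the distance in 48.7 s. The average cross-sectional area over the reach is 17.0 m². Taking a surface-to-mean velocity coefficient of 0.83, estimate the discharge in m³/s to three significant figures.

v_surface = L / t̄ = 55.5 / 48.7 = 1.140 m/s
v_mean = 0.83 × 1.140 = 0.9459 m/s
Q = A × v_mean = 17.0 × 0.9459 = 16.08 m³/s

16.1 m³/s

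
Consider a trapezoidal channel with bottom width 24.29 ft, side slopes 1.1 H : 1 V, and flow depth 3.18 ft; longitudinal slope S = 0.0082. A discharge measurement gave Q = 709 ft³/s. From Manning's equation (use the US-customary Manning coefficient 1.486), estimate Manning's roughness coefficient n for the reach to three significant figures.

A = (b + z·y)·y = (24.29 + 1.1×3.18)×3.18 = 88.37 ft²
P = b + 2y√(1+z²) = 24.29 + 2×3.18×√(1+1.1²) = 33.74 ft
R = A/P = 88.37/33.74 = 2.619 ft
n = (1.486/Q)·A·R^(2/3)·S^(1/2) = (1.486/709) × 88.37 × 1.900 × 0.09055 = 0.03186

0.0319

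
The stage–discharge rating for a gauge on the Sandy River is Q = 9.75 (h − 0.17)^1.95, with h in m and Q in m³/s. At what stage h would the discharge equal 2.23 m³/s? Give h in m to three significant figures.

h − h₀ = (Q/C)^(1/b) = (2.23/9.75)^(1/1.95) = 0.4693 m
h = 0.17 + 0.4693 = 0.6393 m

0.639 m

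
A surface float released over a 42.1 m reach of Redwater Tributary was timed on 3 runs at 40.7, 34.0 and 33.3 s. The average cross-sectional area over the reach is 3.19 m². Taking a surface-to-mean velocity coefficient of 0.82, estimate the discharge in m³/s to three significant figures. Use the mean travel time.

3.06 m³/s

t̄ = (40.7 + 34.0 + 33.3) / 3 = 36 s
v_surface = L / t̄ = 42.1 / 36 = 1.169 m/s
v_mean = 0.82 × 1.169 = 0.9589 m/s
Q = A × v_mean = 3.19 × 0.9589 = 3.059 m³/s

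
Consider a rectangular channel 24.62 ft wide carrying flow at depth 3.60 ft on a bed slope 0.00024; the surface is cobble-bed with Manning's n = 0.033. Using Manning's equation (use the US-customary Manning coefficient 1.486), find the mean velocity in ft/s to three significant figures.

1.38 ft/s

A = b·y = 24.62 × 3.60 = 88.63 ft²
P = b + 2y = 24.62 + 2×3.60 = 31.82 ft
R = A/P = 88.63/31.82 = 2.785 ft
Q = (1.486/n)·A·R^(2/3)·S^(1/2) = (1.486/0.033) × 88.63 × 2.785^(2/3) × 0.00024^(1/2) = 122.4 ft³/s
V = Q/A = 122.4/88.63 = 1.381 ft/s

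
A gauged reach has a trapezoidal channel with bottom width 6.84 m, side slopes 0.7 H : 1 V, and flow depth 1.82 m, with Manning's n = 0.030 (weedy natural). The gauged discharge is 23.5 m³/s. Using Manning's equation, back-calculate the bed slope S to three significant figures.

0.00159

A = (b + z·y)·y = (6.84 + 0.7×1.82)×1.82 = 14.77 m²
P = b + 2y√(1+z²) = 6.84 + 2×1.82×√(1+0.7²) = 11.28 m
R = A/P = 14.77/11.28 = 1.309 m
S = (Q·n / (1·A·R^(2/3)))² = (23.5×0.030 / (1×14.77×1.197))² = 0.001592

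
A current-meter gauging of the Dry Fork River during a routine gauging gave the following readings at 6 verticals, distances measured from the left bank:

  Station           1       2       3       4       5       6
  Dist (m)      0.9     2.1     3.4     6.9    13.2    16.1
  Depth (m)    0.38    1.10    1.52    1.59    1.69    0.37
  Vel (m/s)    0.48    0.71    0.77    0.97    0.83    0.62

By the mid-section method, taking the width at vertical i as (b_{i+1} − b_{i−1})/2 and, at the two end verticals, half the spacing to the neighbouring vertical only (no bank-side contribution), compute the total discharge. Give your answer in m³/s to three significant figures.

18.2 m³/s

w_1 = (2.1 − 0.9)/2 = 0.6 m; q_1 = 0.48 × 0.38 × 0.6 = 0.1094 m³/s
w_2 = (3.4 − 0.9)/2 = 1.25 m; q_2 = 0.71 × 1.10 × 1.25 = 0.9763 m³/s
w_3 = (6.9 − 2.1)/2 = 2.4 m; q_3 = 0.77 × 1.52 × 2.4 = 2.809 m³/s
w_4 = (13.2 − 3.4)/2 = 4.9 m; q_4 = 0.97 × 1.59 × 4.9 = 7.557 m³/s
w_5 = (16.1 − 6.9)/2 = 4.6 m; q_5 = 0.83 × 1.69 × 4.6 = 6.452 m³/s
w_6 = (16.1 − 13.2)/2 = 1.45 m; q_6 = 0.62 × 0.37 × 1.45 = 0.3326 m³/s
Q = Σ qᵢ = 18.24 m³/s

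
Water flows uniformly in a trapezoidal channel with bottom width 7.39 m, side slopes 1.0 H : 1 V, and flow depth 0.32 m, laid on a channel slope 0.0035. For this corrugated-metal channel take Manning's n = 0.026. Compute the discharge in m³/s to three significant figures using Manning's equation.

2.50 m³/s

A = (b + z·y)·y = (7.39 + 1.0×0.32)×0.32 = 2.467 m²
P = b + 2y√(1+z²) = 7.39 + 2×0.32×√(1+1.0²) = 8.295 m
R = A/P = 2.467/8.295 = 0.2974 m
Q = (1/n)·A·R^(2/3)·S^(1/2) = (1/0.026) × 2.467 × 0.2974^(2/3) × 0.0035^(1/2) = 2.501 m³/s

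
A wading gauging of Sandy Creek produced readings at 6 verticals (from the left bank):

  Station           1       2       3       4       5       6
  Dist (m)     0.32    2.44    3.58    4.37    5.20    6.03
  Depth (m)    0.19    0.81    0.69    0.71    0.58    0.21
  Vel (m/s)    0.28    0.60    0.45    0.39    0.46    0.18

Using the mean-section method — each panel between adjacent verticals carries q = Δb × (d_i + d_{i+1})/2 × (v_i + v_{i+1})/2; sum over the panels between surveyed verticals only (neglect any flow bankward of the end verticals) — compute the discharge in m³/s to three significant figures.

Panel 1-2: Δb = 2.12 m, d̄ = (0.19+0.81)/2 = 0.5, v̄ = (0.28+0.60)/2 = 0.44 → q = 2.12×0.5×0.44 = 0.4664 m³/s
Panel 2-3: Δb = 1.14 m, d̄ = (0.81+0.69)/2 = 0.75, v̄ = (0.60+0.45)/2 = 0.525 → q = 1.14×0.75×0.525 = 0.4489 m³/s
Panel 3-4: Δb = 0.79 m, d̄ = (0.69+0.71)/2 = 0.7, v̄ = (0.45+0.39)/2 = 0.42 → q = 0.79×0.7×0.42 = 0.2323 m³/s
Panel 4-5: Δb = 0.83 m, d̄ = (0.71+0.58)/2 = 0.645, v̄ = (0.39+0.46)/2 = 0.425 → q = 0.83×0.645×0.425 = 0.2275 m³/s
Panel 5-6: Δb = 0.83 m, d̄ = (0.58+0.21)/2 = 0.395, v̄ = (0.46+0.18)/2 = 0.32 → q = 0.83×0.395×0.32 = 0.1049 m³/s
Q = Σ q = 1.480 m³/s

1.48 m³/s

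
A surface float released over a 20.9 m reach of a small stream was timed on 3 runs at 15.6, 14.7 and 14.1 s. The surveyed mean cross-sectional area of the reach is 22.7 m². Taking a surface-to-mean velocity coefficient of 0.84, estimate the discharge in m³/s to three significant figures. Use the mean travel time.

t̄ = (15.6 + 14.7 + 14.1) / 3 = 14.8 s
v_surface = L / t̄ = 20.9 / 14.8 = 1.412 m/s
v_mean = 0.84 × 1.412 = 1.186 m/s
Q = A × v_mean = 22.7 × 1.186 = 26.93 m³/s

26.9 m³/s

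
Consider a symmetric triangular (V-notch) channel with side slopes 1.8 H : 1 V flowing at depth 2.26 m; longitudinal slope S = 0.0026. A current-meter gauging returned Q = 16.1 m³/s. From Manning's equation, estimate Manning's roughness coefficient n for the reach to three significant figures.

0.0289

A = z·y² = 1.8×2.26² = 9.194 m²
P = 2y√(1+z²) = 2×2.26×√(1+1.8²) = 9.307 m
R = A/P = 9.194/9.307 = 0.9878 m
n = (1/Q)·A·R^(2/3)·S^(1/2) = (1/16.1) × 9.194 × 0.9918 × 0.05099 = 0.02888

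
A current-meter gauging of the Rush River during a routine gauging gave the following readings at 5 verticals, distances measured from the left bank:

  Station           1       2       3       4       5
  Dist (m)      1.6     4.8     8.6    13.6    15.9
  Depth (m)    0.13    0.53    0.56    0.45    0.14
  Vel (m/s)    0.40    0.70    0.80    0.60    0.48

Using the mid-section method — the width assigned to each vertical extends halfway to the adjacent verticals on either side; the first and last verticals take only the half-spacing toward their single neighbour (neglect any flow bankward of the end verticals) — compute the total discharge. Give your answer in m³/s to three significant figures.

w_1 = (4.8 − 1.6)/2 = 1.6 m; q_1 = 0.40 × 0.13 × 1.6 = 0.08320 m³/s
w_2 = (8.6 − 1.6)/2 = 3.5 m; q_2 = 0.70 × 0.53 × 3.5 = 1.299 m³/s
w_3 = (13.6 − 4.8)/2 = 4.4 m; q_3 = 0.80 × 0.56 × 4.4 = 1.971 m³/s
w_4 = (15.9 − 8.6)/2 = 3.65 m; q_4 = 0.60 × 0.45 × 3.65 = 0.9855 m³/s
w_5 = (15.9 − 13.6)/2 = 1.15 m; q_5 = 0.48 × 0.14 × 1.15 = 0.07728 m³/s
Q = Σ qᵢ = 4.416 m³/s

4.42 m³/s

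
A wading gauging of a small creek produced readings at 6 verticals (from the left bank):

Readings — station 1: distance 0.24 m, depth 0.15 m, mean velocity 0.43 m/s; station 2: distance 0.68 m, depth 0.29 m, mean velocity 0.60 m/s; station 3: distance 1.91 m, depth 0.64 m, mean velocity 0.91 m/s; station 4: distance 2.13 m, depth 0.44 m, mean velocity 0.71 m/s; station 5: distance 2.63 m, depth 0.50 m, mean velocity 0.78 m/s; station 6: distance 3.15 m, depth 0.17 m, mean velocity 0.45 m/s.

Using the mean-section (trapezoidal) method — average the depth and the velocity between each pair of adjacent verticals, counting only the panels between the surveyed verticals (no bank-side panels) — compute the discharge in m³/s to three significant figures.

Panel 1-2: Δb = 0.44 m, d̄ = (0.15+0.29)/2 = 0.22, v̄ = (0.43+0.60)/2 = 0.515 → q = 0.44×0.22×0.515 = 0.04985 m³/s
Panel 2-3: Δb = 1.23 m, d̄ = (0.29+0.64)/2 = 0.465, v̄ = (0.60+0.91)/2 = 0.755 → q = 1.23×0.465×0.755 = 0.4318 m³/s
Panel 3-4: Δb = 0.22 m, d̄ = (0.64+0.44)/2 = 0.54, v̄ = (0.91+0.71)/2 = 0.81 → q = 0.22×0.54×0.81 = 0.09623 m³/s
Panel 4-5: Δb = 0.5 m, d̄ = (0.44+0.50)/2 = 0.47, v̄ = (0.71+0.78)/2 = 0.745 → q = 0.5×0.47×0.745 = 0.1751 m³/s
Panel 5-6: Δb = 0.52 m, d̄ = (0.50+0.17)/2 = 0.335, v̄ = (0.78+0.45)/2 = 0.615 → q = 0.52×0.335×0.615 = 0.1071 m³/s
Q = Σ q = 0.8601 m³/s

0.860 m³/s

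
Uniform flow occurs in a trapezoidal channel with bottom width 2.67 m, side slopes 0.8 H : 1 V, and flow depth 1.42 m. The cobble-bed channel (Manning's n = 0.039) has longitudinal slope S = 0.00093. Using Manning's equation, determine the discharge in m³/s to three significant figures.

A = (b + z·y)·y = (2.67 + 0.8×1.42)×1.42 = 5.405 m²
P = b + 2y√(1+z²) = 2.67 + 2×1.42×√(1+0.8²) = 6.307 m
R = A/P = 5.405/6.307 = 0.8569 m
Q = (1/n)·A·R^(2/3)·S^(1/2) = (1/0.039) × 5.405 × 0.8569^(2/3) × 0.00093^(1/2) = 3.813 m³/s

3.81 m³/s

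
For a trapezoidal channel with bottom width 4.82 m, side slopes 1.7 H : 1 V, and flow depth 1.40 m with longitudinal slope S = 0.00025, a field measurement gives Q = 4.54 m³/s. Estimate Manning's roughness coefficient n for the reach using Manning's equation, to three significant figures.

0.0345

A = (b + z·y)·y = (4.82 + 1.7×1.40)×1.40 = 10.08 m²
P = b + 2y√(1+z²) = 4.82 + 2×1.40×√(1+1.7²) = 10.34 m
R = A/P = 10.08/10.34 = 0.9746 m
n = (1/Q)·A·R^(2/3)·S^(1/2) = (1/4.54) × 10.08 × 0.9830 × 0.01581 = 0.03451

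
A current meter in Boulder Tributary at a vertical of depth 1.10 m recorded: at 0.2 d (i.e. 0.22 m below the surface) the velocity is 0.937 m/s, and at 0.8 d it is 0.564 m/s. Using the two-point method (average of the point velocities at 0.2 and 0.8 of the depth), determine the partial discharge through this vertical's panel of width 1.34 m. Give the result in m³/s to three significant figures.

v̄ = (0.937 + 0.564) / 2 = 0.7505 m/s
q = v̄ × d × w = 0.7505 × 1.10 × 1.34 = 1.106 m³/s

1.11 m³/s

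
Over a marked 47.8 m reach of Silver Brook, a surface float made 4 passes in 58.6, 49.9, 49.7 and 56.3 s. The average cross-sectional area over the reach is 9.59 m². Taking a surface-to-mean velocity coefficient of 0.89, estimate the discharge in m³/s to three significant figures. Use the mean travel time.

7.61 m³/s

t̄ = (58.6 + 49.9 + 49.7 + 56.3) / 4 = 53.625 s
v_surface = L / t̄ = 47.8 / 53.625 = 0.8914 m/s
v_mean = 0.89 × 0.8914 = 0.7933 m/s
Q = A × v_mean = 9.59 × 0.7933 = 7.608 m³/s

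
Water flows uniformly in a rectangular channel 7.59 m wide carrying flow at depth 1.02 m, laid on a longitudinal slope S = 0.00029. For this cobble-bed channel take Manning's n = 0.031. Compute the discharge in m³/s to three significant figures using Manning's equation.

A = b·y = 7.59 × 1.02 = 7.742 m²
P = b + 2y = 7.59 + 2×1.02 = 9.630 m
R = A/P = 7.742/9.630 = 0.8039 m
Q = (1/n)·A·R^(2/3)·S^(1/2) = (1/0.031) × 7.742 × 0.8039^(2/3) × 0.00029^(1/2) = 3.677 m³/s

3.68 m³/s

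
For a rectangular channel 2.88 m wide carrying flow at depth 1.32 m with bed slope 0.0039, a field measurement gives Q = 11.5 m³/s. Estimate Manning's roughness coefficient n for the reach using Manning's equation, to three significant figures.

A = b·y = 2.88 × 1.32 = 3.802 m²
P = b + 2y = 2.88 + 2×1.32 = 5.520 m
R = A/P = 3.802/5.520 = 0.6887 m
n = (1/Q)·A·R^(2/3)·S^(1/2) = (1/11.5) × 3.802 × 0.7799 × 0.06245 = 0.01610

0.0161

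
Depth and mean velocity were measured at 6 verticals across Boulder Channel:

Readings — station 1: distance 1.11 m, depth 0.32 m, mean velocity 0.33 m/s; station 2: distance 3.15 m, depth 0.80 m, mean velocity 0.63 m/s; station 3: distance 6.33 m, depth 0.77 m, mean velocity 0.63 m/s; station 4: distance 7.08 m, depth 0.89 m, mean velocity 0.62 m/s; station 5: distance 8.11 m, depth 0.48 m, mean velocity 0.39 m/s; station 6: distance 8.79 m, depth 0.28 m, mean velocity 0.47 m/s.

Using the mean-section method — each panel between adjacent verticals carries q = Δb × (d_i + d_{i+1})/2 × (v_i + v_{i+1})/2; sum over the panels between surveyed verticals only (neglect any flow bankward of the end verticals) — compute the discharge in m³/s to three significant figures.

Panel 1-2: Δb = 2.04 m, d̄ = (0.32+0.80)/2 = 0.56, v̄ = (0.33+0.63)/2 = 0.48 → q = 2.04×0.56×0.48 = 0.5484 m³/s
Panel 2-3: Δb = 3.18 m, d̄ = (0.80+0.77)/2 = 0.785, v̄ = (0.63+0.63)/2 = 0.63 → q = 3.18×0.785×0.63 = 1.573 m³/s
Panel 3-4: Δb = 0.75 m, d̄ = (0.77+0.89)/2 = 0.83, v̄ = (0.63+0.62)/2 = 0.625 → q = 0.75×0.83×0.625 = 0.3891 m³/s
Panel 4-5: Δb = 1.03 m, d̄ = (0.89+0.48)/2 = 0.685, v̄ = (0.62+0.39)/2 = 0.505 → q = 1.03×0.685×0.505 = 0.3563 m³/s
Panel 5-6: Δb = 0.68 m, d̄ = (0.48+0.28)/2 = 0.38, v̄ = (0.39+0.47)/2 = 0.43 → q = 0.68×0.38×0.43 = 0.1111 m³/s
Q = Σ q = 2.977 m³/s

2.98 m³/s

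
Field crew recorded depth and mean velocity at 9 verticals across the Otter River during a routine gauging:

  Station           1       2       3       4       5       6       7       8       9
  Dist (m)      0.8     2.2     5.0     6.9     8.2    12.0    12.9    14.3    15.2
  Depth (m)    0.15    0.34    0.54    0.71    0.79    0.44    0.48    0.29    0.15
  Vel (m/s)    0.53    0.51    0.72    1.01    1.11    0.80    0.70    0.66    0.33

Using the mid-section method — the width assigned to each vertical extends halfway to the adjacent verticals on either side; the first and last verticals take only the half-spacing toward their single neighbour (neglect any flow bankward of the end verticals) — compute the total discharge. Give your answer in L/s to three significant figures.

w_1 = (2.2 − 0.8)/2 = 0.7 m; q_1 = 0.53 × 0.15 × 0.7 = 0.05565 m³/s
w_2 = (5.0 − 0.8)/2 = 2.1 m; q_2 = 0.51 × 0.34 × 2.1 = 0.3641 m³/s
w_3 = (6.9 − 2.2)/2 = 2.35 m; q_3 = 0.72 × 0.54 × 2.35 = 0.9137 m³/s
w_4 = (8.2 − 5.0)/2 = 1.6 m; q_4 = 1.01 × 0.71 × 1.6 = 1.147 m³/s
w_5 = (12.0 − 6.9)/2 = 2.55 m; q_5 = 1.11 × 0.79 × 2.55 = 2.236 m³/s
w_6 = (12.9 − 8.2)/2 = 2.35 m; q_6 = 0.80 × 0.44 × 2.35 = 0.8272 m³/s
w_7 = (14.3 − 12.0)/2 = 1.15 m; q_7 = 0.70 × 0.48 × 1.15 = 0.3864 m³/s
w_8 = (15.2 − 12.9)/2 = 1.15 m; q_8 = 0.66 × 0.29 × 1.15 = 0.2201 m³/s
w_9 = (15.2 − 14.3)/2 = 0.45 m; q_9 = 0.33 × 0.15 × 0.45 = 0.02228 m³/s
Q = Σ qᵢ = 6.173 m³/s
= 6.173 × 1000 = 6173 L/s

6170 L/s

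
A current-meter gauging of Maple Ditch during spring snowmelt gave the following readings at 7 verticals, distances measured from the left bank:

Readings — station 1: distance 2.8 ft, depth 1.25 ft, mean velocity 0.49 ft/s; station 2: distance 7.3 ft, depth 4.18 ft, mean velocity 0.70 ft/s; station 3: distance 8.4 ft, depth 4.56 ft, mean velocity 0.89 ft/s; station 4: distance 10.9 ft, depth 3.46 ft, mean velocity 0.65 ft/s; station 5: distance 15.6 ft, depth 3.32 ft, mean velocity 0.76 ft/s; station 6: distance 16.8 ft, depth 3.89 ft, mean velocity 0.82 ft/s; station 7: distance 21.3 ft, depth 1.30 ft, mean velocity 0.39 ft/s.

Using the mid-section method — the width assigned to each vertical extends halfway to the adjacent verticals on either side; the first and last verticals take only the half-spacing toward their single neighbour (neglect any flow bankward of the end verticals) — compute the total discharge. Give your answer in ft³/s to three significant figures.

w_1 = (7.3 − 2.8)/2 = 2.25 ft; q_1 = 0.49 × 1.25 × 2.25 = 1.378 ft³/s
w_2 = (8.4 − 2.8)/2 = 2.8 ft; q_2 = 0.70 × 4.18 × 2.8 = 8.193 ft³/s
w_3 = (10.9 − 7.3)/2 = 1.8 ft; q_3 = 0.89 × 4.56 × 1.8 = 7.305 ft³/s
w_4 = (15.6 − 8.4)/2 = 3.6 ft; q_4 = 0.65 × 3.46 × 3.6 = 8.096 ft³/s
w_5 = (16.8 − 10.9)/2 = 2.95 ft; q_5 = 0.76 × 3.32 × 2.95 = 7.443 ft³/s
w_6 = (21.3 − 15.6)/2 = 2.85 ft; q_6 = 0.82 × 3.89 × 2.85 = 9.091 ft³/s
w_7 = (21.3 − 16.8)/2 = 2.25 ft; q_7 = 0.39 × 1.30 × 2.25 = 1.141 ft³/s
Q = Σ qᵢ = 42.65 ft³/s

42.6 ft³/s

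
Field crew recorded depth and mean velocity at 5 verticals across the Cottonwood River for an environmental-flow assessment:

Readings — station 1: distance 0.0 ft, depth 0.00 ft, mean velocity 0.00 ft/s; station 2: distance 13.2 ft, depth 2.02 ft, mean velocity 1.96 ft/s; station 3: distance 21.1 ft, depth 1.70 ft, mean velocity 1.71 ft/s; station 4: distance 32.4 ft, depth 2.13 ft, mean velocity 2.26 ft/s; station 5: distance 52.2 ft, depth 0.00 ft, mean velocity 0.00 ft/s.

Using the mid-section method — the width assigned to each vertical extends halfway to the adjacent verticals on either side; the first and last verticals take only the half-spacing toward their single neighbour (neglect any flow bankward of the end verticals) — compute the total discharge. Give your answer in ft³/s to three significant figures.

145 ft³/s

w_2 = (21.1 − 0.0)/2 = 10.55 ft; q_2 = 1.96 × 2.02 × 10.55 = 41.77 ft³/s
w_3 = (32.4 − 13.2)/2 = 9.6 ft; q_3 = 1.71 × 1.70 × 9.6 = 27.91 ft³/s
w_4 = (52.2 − 21.1)/2 = 15.55 ft; q_4 = 2.26 × 2.13 × 15.55 = 74.85 ft³/s
Stations 1, 5 contribute zero (depth or velocity is 0).
Q = Σ qᵢ = 144.5 ft³/s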